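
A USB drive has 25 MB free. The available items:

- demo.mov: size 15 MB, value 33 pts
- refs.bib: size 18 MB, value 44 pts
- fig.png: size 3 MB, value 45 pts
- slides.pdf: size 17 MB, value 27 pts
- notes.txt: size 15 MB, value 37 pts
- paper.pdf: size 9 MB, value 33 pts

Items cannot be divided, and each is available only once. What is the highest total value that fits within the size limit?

Check high-value combinations within 25 MB:
- refs.bib+fig.png: size 18+3=21, value 44+45=89
- fig.png+notes.txt: size 3+15=18, value 45+37=82
- fig.png+paper.pdf: size 3+9=12, value 45+33=78
- demo.mov+fig.png: size 15+3=18, value 33+45=78
- fig.png+slides.pdf: size 3+17=20, value 45+27=72
Best: 89 pts.

89 pts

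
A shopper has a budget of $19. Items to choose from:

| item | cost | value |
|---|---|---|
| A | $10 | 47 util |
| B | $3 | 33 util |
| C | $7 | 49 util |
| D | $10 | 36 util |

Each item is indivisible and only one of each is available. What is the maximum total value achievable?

This is a 0/1 knapsack; check combinations near the capacity.
- A+C: cost 10+7=17, value 47+49=96
- C+D: cost 7+10=17, value 49+36=85
- B+C: cost 3+7=10, value 33+49=82
Best: 96 util.

96 util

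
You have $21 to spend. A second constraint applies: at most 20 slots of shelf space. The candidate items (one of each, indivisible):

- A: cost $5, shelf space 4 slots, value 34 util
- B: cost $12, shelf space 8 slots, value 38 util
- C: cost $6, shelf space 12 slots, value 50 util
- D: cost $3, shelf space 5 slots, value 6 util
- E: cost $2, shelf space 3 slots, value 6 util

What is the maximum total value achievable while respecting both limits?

Feasible sets respecting both limits:
- A+C+E: cost 13, shelf space 19, value 90
- B+C: cost 18, shelf space 20, value 88
- A+C: cost 11, shelf space 16, value 84
- A+B+D: cost 20, shelf space 17, value 78
Best: 90 util.

90 util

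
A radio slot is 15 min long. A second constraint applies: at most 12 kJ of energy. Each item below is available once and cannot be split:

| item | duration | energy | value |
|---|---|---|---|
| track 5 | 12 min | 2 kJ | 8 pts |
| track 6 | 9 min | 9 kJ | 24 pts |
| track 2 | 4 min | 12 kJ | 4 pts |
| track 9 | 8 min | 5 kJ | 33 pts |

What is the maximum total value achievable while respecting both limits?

Feasible sets respecting both limits:
- track 9: duration 8, energy 5, value 33
- track 6: duration 9, energy 9, value 24
- track 5: duration 12, energy 2, value 8
- track 2: duration 4, energy 12, value 4
Best: 33 pts.

33 pts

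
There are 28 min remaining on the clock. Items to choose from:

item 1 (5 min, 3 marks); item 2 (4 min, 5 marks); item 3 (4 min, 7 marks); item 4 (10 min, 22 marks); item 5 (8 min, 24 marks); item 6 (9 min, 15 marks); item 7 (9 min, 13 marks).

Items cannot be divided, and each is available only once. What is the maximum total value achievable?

Check high-value combinations within 28 min:
- item 4+item 5+item 6: time 10+8+9=27, value 22+24+15=61
- item 4+item 5+item 7: time 10+8+9=27, value 22+24+13=59
- item 2+item 3+item 4+item 5: time 4+4+10+8=26, value 5+7+22+24=58
- item 1+item 3+item 4+item 5: time 5+4+10+8=27, value 3+7+22+24=56
Best: 61 marks.

61 marks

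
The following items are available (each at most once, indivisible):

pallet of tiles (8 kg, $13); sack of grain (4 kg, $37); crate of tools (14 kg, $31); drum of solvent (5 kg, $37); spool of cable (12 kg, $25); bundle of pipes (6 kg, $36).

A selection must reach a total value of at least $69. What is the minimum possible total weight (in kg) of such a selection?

9

Subsets with value ≥ 69, sorted by total weight:
- sack of grain+drum of solvent: weight 9, value 74
- sack of grain+bundle of pipes: weight 10, value 73
- drum of solvent+bundle of pipes: weight 11, value 73
Minimum weight: 9 kg.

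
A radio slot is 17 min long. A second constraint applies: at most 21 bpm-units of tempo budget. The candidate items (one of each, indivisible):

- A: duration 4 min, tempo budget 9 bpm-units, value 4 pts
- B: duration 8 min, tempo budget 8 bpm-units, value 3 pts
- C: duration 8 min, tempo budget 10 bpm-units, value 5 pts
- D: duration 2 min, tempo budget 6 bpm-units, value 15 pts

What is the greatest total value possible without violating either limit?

Feasible sets respecting both limits:
- C+D: duration 10, tempo budget 16, value 20
- A+D: duration 6, tempo budget 15, value 19
- B+D: duration 10, tempo budget 14, value 18
- D: duration 2, tempo budget 6, value 15
Best: 20 pts.

20 pts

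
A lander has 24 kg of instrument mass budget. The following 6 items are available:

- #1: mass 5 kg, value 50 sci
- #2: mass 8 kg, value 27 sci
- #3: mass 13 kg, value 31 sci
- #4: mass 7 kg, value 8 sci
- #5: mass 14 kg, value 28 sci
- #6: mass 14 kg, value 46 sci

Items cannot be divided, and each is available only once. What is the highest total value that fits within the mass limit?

96 sci

Check high-value combinations within 24 kg:
- #1+#6: mass 5+14=19, value 50+46=96
- #1+#2+#4: mass 5+8+7=20, value 50+27+8=85
- #1+#3: mass 5+13=18, value 50+31=81
- #1+#5: mass 5+14=19, value 50+28=78
Best: 96 sci.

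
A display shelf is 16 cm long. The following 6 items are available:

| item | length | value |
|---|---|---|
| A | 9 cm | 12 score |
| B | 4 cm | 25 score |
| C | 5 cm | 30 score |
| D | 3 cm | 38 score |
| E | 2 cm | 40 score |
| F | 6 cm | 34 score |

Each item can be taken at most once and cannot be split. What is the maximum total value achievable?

142 score

Check high-value combinations within 16 cm:
- C+D+E+F: length 5+3+2+6=16, value 30+38+40+34=142
- B+D+E+F: length 4+3+2+6=15, value 25+38+40+34=137
- B+C+D+E: length 4+5+3+2=14, value 25+30+38+40=133
Best: 142 score.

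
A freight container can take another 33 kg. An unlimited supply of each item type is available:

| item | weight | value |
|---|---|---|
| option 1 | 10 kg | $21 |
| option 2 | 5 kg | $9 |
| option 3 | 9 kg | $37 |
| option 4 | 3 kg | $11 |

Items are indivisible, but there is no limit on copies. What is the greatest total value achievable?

$133

Best value-per-unit is option 3 at 37/9; filling with it alone gives 3×37 = 111.
Optimal mix: 3×option 3 + 2×option 4 → weight 33, value 133.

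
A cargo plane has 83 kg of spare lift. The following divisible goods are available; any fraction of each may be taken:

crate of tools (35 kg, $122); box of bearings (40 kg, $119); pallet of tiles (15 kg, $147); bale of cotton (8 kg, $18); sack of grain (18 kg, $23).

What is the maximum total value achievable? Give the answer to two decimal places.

Take in order of value per unit:
- pallet of tiles (147/15 per unit): all 15 → value 147, running total 147.00
- crate of tools (122/35 per unit): all 35 → value 122, running total 269.00
- box of bearings (119/40 per unit): 33 of 40 → value 33×119/40 = 98.1750, running total 367.18
Total 367.18.

367.18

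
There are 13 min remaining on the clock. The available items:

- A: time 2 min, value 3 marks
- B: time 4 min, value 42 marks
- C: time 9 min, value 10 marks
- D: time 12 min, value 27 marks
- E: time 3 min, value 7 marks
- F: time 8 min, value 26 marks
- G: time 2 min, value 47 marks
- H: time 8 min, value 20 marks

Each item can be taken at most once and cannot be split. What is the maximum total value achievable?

99 marks

Check high-value combinations within 13 min:
- A+B+E+G: time 2+4+3+2=11, value 3+42+7+47=99
- B+E+G: time 4+3+2=9, value 42+7+47=96
- A+B+G: time 2+4+2=8, value 3+42+47=92
- B+G: time 4+2=6, value 42+47=89
Best: 99 marks.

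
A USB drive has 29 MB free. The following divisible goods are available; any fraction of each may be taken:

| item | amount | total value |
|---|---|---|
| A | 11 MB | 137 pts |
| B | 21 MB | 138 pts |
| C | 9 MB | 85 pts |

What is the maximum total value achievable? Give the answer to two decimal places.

Take in order of value per unit:
- A (137/11 per unit): all 11 → value 137, running total 137.00
- C (85/9 per unit): all 9 → value 85, running total 222.00
- B (138/21 per unit): 9 of 21 → value 9×138/21 = 59.1429, running total 281.14
Total 281.14.

281.14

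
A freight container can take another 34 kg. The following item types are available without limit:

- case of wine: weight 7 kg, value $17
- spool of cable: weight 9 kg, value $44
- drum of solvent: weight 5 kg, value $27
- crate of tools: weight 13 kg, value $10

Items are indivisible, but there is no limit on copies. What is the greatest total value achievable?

Best value-per-unit is drum of solvent at 27/5; filling with it alone gives 6×27 = 162.
Optimal mix: 1×spool of cable + 5×drum of solvent → weight 34, value 179.

$179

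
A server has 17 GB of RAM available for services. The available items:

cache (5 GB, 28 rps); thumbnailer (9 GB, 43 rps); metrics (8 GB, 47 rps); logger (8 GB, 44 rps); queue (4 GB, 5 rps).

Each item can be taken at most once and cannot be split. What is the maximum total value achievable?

91 rps

Check high-value combinations within 17 GB:
- metrics+logger: memory 8+8=16, value 47+44=91
- thumbnailer+metrics: memory 9+8=17, value 43+47=90
- thumbnailer+logger: memory 9+8=17, value 43+44=87
- cache+metrics+queue: memory 5+8+4=17, value 28+47+5=80
Best: 91 rps.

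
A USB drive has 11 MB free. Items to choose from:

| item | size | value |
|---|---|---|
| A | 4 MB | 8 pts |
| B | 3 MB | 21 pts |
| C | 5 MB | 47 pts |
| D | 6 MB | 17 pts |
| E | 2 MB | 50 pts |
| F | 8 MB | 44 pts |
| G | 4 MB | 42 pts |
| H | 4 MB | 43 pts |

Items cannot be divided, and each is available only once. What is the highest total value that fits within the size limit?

140 pts

Check high-value combinations within 11 MB:
- C+E+H: size 5+2+4=11, value 47+50+43=140
- C+E+G: size 5+2+4=11, value 47+50+42=139
- E+G+H: size 2+4+4=10, value 50+42+43=135
Best: 140 pts.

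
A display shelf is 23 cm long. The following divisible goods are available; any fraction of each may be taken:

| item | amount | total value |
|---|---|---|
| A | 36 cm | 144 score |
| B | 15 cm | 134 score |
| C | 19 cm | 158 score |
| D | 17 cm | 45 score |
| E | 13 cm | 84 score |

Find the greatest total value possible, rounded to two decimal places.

Take in order of value per unit:
- B (134/15 per unit): all 15 → value 134, running total 134.00
- C (158/19 per unit): 8 of 19 → value 8×158/19 = 66.5263, running total 200.53
Total 200.53.

200.53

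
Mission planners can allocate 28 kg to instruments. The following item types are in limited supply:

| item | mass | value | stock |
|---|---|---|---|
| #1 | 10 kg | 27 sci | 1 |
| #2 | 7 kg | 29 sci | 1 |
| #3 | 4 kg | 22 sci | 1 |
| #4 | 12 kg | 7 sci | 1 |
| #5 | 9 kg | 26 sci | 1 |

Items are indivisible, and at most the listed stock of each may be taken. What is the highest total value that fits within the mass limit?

82 sci

Top feasible selections:
- 1×#1 + 1×#2 + 1×#5: mass 26, value 82
- 1×#1 + 1×#2 + 1×#3: mass 21, value 78
- 1×#2 + 1×#3 + 1×#5: mass 20, value 77
Best: 82 sci.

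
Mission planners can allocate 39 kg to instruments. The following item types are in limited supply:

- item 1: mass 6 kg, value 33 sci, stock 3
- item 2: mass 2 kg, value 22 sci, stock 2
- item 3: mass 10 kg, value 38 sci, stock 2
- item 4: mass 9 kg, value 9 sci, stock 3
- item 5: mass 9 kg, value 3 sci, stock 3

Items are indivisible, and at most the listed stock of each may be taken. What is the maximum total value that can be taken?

Best selections within mass 39 and stock limits:
- 2×item 1 + 2×item 2 + 2×item 3: mass 36, value 186
- 3×item 1 + 2×item 2 + 1×item 3: mass 32, value 181
- 3×item 1 + 2×item 3: mass 38, value 175
Best: 186 sci.

186 sci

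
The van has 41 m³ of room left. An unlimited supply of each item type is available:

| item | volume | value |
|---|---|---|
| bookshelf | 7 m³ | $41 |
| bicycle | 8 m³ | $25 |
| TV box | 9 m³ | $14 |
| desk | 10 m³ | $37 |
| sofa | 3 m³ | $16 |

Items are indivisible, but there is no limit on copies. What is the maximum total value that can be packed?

$237

Best value-per-unit is bookshelf at 41/7; filling with it alone gives 5×41 = 205.
Optimal mix: 5×bookshelf + 2×sofa → volume 41, value 237.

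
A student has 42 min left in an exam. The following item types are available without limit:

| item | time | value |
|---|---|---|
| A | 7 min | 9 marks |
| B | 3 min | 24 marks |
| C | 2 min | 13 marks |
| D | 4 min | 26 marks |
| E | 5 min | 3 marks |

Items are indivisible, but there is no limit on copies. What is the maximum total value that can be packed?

336 marks

Best value-per-unit is B at 24/3, and filling with it alone uses time 14×3=42. No mix of the others beats 14×24 = 336.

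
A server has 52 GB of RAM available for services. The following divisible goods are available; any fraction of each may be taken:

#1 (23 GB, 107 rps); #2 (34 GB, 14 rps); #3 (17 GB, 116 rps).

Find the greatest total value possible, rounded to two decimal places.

Take in order of value per unit:
- #3 (116/17 per unit): all 17 → value 116, running total 116.00
- #1 (107/23 per unit): all 23 → value 107, running total 223.00
- #2 (14/34 per unit): 12 of 34 → value 12×14/34 = 4.9412, running total 227.94
Total 227.94.

227.94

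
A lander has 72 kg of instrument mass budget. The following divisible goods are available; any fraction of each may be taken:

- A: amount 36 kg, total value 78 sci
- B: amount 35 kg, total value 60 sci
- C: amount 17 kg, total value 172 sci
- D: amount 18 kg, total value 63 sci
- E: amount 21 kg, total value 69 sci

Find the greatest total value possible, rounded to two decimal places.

338.67

Take in order of value per unit:
- C (172/17 per unit): all 17 → value 172, running total 172.00
- D (63/18 per unit): all 18 → value 63, running total 235.00
- E (69/21 per unit): all 21 → value 69, running total 304.00
- A (78/36 per unit): 16 of 36 → value 16×78/36 = 34.6667, running total 338.67
Total 338.67.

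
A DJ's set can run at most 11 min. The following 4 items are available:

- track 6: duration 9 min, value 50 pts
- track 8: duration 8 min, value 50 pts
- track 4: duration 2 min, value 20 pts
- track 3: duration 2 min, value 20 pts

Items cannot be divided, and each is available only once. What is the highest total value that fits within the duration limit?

This is a 0/1 knapsack; check combinations near the capacity.
- track 8+track 4: duration 8+2=10, value 50+20=70
- track 8+track 3: duration 8+2=10, value 50+20=70
- track 6+track 4: duration 9+2=11, value 50+20=70
Best: 70 pts.

70 pts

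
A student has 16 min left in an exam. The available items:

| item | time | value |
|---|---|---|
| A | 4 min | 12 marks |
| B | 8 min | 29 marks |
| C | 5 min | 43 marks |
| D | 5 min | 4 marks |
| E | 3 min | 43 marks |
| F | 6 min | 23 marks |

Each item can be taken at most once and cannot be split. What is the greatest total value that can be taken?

Check high-value combinations within 16 min:
- B+C+E: time 8+5+3=16, value 29+43+43=115
- C+E+F: time 5+3+6=14, value 43+43+23=109
- A+C+E: time 4+5+3=12, value 12+43+43=98
Best: 115 marks.

115 marks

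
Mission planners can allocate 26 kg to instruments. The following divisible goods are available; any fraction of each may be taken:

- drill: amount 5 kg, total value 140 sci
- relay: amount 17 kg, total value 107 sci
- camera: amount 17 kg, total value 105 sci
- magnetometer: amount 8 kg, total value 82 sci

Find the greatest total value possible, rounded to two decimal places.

303.82

Take in order of value per unit:
- drill (140/5 per unit): all 5 → value 140, running total 140.00
- magnetometer (82/8 per unit): all 8 → value 82, running total 222.00
- relay (107/17 per unit): 13 of 17 → value 13×107/17 = 81.8235, running total 303.82
Total 303.82.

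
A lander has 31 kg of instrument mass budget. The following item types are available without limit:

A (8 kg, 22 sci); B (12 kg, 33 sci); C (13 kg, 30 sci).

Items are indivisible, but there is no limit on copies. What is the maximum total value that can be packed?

Best value-per-unit is A at 22/8; filling with it alone gives 3×22 = 66.
Optimal mix: 2×A + 1×B → mass 28, value 77.

77 sci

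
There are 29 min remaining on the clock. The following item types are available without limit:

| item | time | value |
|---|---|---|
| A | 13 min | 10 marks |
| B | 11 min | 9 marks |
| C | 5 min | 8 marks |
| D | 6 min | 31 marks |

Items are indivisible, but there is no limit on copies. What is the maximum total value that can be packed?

132 marks

Best value-per-unit is D at 31/6; filling with it alone gives 4×31 = 124.
Optimal mix: 1×C + 4×D → time 29, value 132.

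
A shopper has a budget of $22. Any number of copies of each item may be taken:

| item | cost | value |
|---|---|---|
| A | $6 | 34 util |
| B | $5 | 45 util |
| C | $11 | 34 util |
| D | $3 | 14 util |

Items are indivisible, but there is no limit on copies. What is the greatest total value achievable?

Best value-per-unit is B at 45/5, and filling with it alone uses cost 4×5=20. No mix of the others beats 4×45 = 180.

180 util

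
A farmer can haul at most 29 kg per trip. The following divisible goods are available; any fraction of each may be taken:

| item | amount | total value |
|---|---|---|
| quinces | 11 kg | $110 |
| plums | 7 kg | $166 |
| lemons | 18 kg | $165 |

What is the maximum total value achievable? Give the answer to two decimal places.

376.83

Take in order of value per unit:
- plums (166/7 per unit): all 7 → value 166, running total 166.00
- quinces (110/11 per unit): all 11 → value 110, running total 276.00
- lemons (165/18 per unit): 11 of 18 → value 11×165/18 = 100.8333, running total 376.83
Total 376.83.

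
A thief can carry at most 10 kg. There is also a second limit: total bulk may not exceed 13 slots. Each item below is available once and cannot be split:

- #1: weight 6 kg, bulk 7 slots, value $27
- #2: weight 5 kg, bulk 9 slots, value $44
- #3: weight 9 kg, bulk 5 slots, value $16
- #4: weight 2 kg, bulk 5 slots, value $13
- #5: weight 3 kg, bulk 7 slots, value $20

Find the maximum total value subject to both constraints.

Feasible sets respecting both limits:
- #2: weight 5, bulk 9, value 44
- #1+#4: weight 8, bulk 12, value 40
- #4+#5: weight 5, bulk 12, value 33
- #1: weight 6, bulk 7, value 27
Best: $44.

$44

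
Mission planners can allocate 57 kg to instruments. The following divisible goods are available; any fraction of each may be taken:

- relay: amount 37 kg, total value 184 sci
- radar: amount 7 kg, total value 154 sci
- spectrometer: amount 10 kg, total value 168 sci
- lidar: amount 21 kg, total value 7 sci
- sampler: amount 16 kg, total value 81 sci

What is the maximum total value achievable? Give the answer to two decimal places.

522.35

Take in order of value per unit:
- radar (154/7 per unit): all 7 → value 154, running total 154.00
- spectrometer (168/10 per unit): all 10 → value 168, running total 322.00
- sampler (81/16 per unit): all 16 → value 81, running total 403.00
- relay (184/37 per unit): 24 of 37 → value 24×184/37 = 119.3514, running total 522.35
Total 522.35.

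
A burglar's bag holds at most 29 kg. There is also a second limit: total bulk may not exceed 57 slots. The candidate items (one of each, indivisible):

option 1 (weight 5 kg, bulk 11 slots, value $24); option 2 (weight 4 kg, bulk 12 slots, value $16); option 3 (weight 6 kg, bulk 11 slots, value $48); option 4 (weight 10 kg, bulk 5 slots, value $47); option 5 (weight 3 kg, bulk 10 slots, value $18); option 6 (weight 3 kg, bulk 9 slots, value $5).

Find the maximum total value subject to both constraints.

$153

Feasible sets respecting both limits:
- option 1+option 2+option 3+option 4+option 5: weight 28, bulk 49, value 153
- option 1+option 3+option 4+option 5+option 6: weight 27, bulk 46, value 142
- option 1+option 2+option 3+option 4+option 6: weight 28, bulk 48, value 140
Best: $153.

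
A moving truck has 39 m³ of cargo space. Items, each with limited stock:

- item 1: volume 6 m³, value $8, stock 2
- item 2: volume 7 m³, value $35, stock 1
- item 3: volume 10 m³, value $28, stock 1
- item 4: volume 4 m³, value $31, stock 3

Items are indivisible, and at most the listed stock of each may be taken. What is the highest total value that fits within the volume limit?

$164

Best selections within volume 39 and stock limits:
- 1×item 1 + 1×item 2 + 1×item 3 + 3×item 4: volume 35, value 164
- 1×item 2 + 1×item 3 + 3×item 4: volume 29, value 156
- 2×item 1 + 1×item 2 + 3×item 4: volume 31, value 144
Best: $164.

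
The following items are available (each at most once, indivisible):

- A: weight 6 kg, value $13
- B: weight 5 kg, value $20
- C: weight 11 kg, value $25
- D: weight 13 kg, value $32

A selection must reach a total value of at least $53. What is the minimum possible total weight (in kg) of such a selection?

Subsets with value ≥ 53, sorted by total weight:
- A+B+C: weight 22, value 58
- A+B+D: weight 24, value 65
- C+D: weight 24, value 57
- B+C+D: weight 29, value 77
Minimum weight: 22 kg.

22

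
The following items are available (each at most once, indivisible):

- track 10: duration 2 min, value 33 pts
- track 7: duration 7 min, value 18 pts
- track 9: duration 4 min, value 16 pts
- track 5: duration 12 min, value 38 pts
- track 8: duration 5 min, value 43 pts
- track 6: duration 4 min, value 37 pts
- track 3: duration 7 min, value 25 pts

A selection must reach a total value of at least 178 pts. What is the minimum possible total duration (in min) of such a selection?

34

Subsets with value ≥ 178, sorted by total duration:
- track 10+track 9+track 5+track 8+track 6+track 3: duration 34, value 192
- track 10+track 7+track 9+track 5+track 8+track 6: duration 34, value 185
- track 10+track 7+track 5+track 8+track 6+track 3: duration 37, value 194
Minimum duration: 34 min.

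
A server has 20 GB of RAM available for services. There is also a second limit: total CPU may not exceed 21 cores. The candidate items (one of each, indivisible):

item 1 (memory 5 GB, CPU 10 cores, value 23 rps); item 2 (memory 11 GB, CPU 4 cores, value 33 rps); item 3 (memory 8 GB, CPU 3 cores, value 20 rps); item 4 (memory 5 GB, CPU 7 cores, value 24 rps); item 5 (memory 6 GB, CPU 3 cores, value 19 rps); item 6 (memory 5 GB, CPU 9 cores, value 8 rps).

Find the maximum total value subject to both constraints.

67 rps

Feasible sets respecting both limits:
- item 1+item 3+item 4: memory 18, CPU 20, value 67
- item 1+item 4+item 5: memory 16, CPU 20, value 66
- item 3+item 4+item 5: memory 19, CPU 13, value 63
Best: 67 rps.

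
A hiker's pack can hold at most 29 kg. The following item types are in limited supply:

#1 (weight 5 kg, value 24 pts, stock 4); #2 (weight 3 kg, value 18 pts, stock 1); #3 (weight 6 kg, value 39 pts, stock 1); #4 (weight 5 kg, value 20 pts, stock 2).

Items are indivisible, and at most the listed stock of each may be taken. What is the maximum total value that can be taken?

Best selections within weight 29 and stock limits:
- 4×#1 + 1×#2 + 1×#3: weight 29, value 153
- 3×#1 + 1×#2 + 1×#3 + 1×#4: weight 29, value 149
- 2×#1 + 1×#2 + 1×#3 + 2×#4: weight 29, value 145
Best: 153 pts.

153 pts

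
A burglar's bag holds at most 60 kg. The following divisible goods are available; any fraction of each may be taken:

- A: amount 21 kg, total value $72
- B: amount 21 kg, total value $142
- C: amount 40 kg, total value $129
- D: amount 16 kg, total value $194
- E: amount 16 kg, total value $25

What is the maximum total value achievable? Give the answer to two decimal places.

414.45

Take in order of value per unit:
- D (194/16 per unit): all 16 → value 194, running total 194.00
- B (142/21 per unit): all 21 → value 142, running total 336.00
- A (72/21 per unit): all 21 → value 72, running total 408.00
- C (129/40 per unit): 2 of 40 → value 2×129/40 = 6.4500, running total 414.45
Total 414.45.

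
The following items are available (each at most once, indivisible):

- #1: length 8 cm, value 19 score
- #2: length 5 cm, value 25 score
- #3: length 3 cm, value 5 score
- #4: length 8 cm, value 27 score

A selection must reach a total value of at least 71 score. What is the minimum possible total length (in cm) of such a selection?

Subsets with value ≥ 71, sorted by total length:
- #1+#2+#4: length 21, value 71
- #1+#2+#3+#4: length 24, value 76
Minimum length: 21 cm.

21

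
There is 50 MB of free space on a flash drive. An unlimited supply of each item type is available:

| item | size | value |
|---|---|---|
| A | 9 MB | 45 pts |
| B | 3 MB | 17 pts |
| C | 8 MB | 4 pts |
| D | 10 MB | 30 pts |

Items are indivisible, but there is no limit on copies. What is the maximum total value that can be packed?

272 pts

Best value-per-unit is B at 17/3, and filling with it alone uses size 16×3=48. No mix of the others beats 16×17 = 272.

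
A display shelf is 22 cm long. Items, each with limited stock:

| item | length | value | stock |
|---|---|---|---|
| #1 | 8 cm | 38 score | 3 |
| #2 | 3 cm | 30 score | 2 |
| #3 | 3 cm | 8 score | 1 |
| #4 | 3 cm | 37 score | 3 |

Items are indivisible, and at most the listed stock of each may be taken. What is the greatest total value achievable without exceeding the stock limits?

Top feasible selections:
- 2×#2 + 1×#3 + 3×#4: length 18, value 179
- 1×#1 + 1×#2 + 3×#4: length 20, value 179
- 1×#1 + 2×#2 + 2×#4: length 20, value 172
- 2×#2 + 3×#4: length 15, value 171
Best: 179 score.

179 score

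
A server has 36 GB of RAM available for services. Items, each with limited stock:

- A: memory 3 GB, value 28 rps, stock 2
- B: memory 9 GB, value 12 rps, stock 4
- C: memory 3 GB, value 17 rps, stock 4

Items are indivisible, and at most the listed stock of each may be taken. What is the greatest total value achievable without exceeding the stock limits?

Top feasible selections:
- 2×A + 2×B + 4×C: memory 36, value 148
- 2×A + 1×B + 4×C: memory 27, value 136
- 2×A + 2×B + 3×C: memory 33, value 131
Best: 148 rps.

148 rps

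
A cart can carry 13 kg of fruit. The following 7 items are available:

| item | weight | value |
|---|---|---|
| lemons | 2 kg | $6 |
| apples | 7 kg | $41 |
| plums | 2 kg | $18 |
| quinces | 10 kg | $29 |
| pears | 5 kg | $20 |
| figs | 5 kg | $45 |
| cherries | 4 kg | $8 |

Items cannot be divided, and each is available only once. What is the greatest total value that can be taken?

Check high-value combinations within 13 kg:
- apples+figs: weight 7+5=12, value 41+45=86
- plums+pears+figs: weight 2+5+5=12, value 18+20+45=83
- lemons+plums+figs+cherries: weight 2+2+5+4=13, value 6+18+45+8=77
Best: $86.

$86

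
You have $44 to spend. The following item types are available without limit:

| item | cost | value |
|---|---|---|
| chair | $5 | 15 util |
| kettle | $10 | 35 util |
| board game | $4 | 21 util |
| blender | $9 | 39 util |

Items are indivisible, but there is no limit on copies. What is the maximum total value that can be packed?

Best value-per-unit is board game at 21/4, and filling with it alone uses cost 11×4=44. No mix of the others beats 11×21 = 231.

231 util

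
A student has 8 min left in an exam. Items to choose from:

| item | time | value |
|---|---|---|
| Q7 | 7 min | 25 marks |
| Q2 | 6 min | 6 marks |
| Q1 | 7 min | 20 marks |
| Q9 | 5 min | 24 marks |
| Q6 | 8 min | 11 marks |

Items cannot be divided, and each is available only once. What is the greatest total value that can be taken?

25 marks

This is a 0/1 knapsack; check combinations near the capacity.
- Q7: time 7, value 25
- Q9: time 5, value 24
- Q1: time 7, value 20
- Q6: time 8, value 11
- Q2: time 6, value 6
Best: 25 marks.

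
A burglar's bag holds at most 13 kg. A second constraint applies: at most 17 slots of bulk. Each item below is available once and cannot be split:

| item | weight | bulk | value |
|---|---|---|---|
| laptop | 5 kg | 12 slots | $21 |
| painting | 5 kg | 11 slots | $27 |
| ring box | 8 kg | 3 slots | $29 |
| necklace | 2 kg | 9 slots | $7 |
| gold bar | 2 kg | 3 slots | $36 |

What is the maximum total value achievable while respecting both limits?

Feasible sets respecting both limits:
- ring box+necklace+gold bar: weight 12, bulk 15, value 72
- ring box+gold bar: weight 10, bulk 6, value 65
- painting+gold bar: weight 7, bulk 14, value 63
- laptop+gold bar: weight 7, bulk 15, value 57
Best: $72.

$72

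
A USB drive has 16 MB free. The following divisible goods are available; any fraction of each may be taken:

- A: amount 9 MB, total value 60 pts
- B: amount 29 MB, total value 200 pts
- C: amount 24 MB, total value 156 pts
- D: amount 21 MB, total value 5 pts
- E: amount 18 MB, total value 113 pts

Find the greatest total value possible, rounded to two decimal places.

110.34

Take in order of value per unit:
- B (200/29 per unit): 16 of 29 → value 16×200/29 = 110.3448, running total 110.34
Total 110.34.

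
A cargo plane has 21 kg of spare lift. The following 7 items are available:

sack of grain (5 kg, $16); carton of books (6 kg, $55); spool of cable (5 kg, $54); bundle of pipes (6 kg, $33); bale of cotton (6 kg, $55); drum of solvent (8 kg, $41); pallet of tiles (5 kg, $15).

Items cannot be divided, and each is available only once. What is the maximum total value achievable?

$164

Check high-value combinations within 21 kg:
- carton of books+spool of cable+bale of cotton: weight 6+5+6=17, value 55+54+55=164
- carton of books+bale of cotton+drum of solvent: weight 6+6+8=20, value 55+55+41=151
- carton of books+spool of cable+drum of solvent: weight 6+5+8=19, value 55+54+41=150
- spool of cable+bale of cotton+drum of solvent: weight 5+6+8=19, value 54+55+41=150
Best: $164.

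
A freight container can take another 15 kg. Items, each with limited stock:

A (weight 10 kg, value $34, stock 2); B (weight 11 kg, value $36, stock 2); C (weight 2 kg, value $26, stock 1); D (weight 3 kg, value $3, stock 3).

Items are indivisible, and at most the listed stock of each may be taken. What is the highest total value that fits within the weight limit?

Best selections within weight 15 and stock limits:
- 1×A + 1×C + 1×D: weight 15, value 63
- 1×B + 1×C: weight 13, value 62
Best: $63.

$63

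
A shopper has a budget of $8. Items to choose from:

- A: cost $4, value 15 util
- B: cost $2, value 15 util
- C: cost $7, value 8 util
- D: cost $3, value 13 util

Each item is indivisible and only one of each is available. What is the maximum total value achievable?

Check high-value combinations within $8:
- A+B: cost 4+2=6, value 15+15=30
- B+D: cost 2+3=5, value 15+13=28
- A+D: cost 4+3=7, value 15+13=28
- B: cost 2, value 15
Best: 30 util.

30 util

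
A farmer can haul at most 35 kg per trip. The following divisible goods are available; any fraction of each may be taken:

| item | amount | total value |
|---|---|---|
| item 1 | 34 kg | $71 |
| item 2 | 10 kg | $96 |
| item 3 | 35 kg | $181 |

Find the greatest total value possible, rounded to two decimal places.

225.29

Take in order of value per unit:
- item 2 (96/10 per unit): all 10 → value 96, running total 96.00
- item 3 (181/35 per unit): 25 of 35 → value 25×181/35 = 129.2857, running total 225.29
Total 225.29.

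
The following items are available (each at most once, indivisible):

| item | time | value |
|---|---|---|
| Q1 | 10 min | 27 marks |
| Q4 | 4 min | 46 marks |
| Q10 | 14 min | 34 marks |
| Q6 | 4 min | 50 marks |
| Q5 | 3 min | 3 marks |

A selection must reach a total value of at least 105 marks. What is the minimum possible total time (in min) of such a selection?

18

Subsets with value ≥ 105, sorted by total time:
- Q1+Q4+Q6: time 18, value 123
- Q1+Q4+Q6+Q5: time 21, value 126
Minimum time: 18 min.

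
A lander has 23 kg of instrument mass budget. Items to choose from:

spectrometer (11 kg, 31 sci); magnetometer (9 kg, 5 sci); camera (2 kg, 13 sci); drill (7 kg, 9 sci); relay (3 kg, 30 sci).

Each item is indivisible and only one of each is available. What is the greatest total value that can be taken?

Check high-value combinations within 23 kg:
- spectrometer+camera+drill+relay: mass 11+2+7+3=23, value 31+13+9+30=83
- spectrometer+camera+relay: mass 11+2+3=16, value 31+13+30=74
- spectrometer+drill+relay: mass 11+7+3=21, value 31+9+30=70
Best: 83 sci.

83 sci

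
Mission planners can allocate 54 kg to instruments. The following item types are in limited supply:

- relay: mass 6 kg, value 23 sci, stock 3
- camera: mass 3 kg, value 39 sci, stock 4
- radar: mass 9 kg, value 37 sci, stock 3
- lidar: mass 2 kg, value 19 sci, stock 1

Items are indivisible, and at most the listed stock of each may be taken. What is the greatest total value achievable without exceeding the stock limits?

Top feasible selections:
- 2×relay + 4×camera + 3×radar + 1×lidar: mass 53, value 332
- 3×relay + 4×camera + 2×radar + 1×lidar: mass 50, value 318
- 2×relay + 4×camera + 3×radar: mass 51, value 313
- 1×relay + 4×camera + 3×radar + 1×lidar: mass 47, value 309
Best: 332 sci.

332 sci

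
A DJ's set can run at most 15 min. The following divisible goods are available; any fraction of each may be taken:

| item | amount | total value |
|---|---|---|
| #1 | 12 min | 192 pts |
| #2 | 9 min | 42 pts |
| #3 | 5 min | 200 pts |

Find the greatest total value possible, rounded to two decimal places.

360.00

Take in order of value per unit:
- #3 (200/5 per unit): all 5 → value 200, running total 200.00
- #1 (192/12 per unit): 10 of 12 → value 10×192/12 = 160.0000, running total 360.00
Total 360.00.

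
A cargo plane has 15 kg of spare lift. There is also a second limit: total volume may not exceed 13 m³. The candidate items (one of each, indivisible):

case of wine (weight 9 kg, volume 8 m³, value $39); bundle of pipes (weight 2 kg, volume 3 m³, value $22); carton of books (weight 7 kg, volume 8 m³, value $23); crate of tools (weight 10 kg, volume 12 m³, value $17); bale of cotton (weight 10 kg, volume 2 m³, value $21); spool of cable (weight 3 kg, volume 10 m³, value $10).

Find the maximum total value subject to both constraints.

$61

Feasible sets respecting both limits:
- case of wine+bundle of pipes: weight 11, volume 11, value 61
- bundle of pipes+carton of books: weight 9, volume 11, value 45
- bundle of pipes+bale of cotton: weight 12, volume 5, value 43
- case of wine: weight 9, volume 8, value 39
Best: $61.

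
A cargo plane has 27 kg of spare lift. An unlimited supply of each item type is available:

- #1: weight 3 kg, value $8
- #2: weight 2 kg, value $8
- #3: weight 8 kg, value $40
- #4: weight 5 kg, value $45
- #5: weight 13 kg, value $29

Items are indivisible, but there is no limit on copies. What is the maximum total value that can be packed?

$233

Best value-per-unit is #4 at 45/5; filling with it alone gives 5×45 = 225.
Optimal mix: 1×#2 + 5×#4 → weight 27, value 233.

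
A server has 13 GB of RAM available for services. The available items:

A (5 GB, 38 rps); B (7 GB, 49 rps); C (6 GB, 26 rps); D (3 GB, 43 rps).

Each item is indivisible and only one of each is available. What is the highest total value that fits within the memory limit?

Check high-value combinations within 13 GB:
- B+D: memory 7+3=10, value 49+43=92
- A+B: memory 5+7=12, value 38+49=87
- A+D: memory 5+3=8, value 38+43=81
Best: 92 rps.

92 rps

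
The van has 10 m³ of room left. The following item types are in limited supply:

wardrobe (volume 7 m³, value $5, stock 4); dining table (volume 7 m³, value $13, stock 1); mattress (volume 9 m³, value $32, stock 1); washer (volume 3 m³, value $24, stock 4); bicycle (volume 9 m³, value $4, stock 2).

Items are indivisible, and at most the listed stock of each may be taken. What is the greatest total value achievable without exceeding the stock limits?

$72

Best selections within volume 10 and stock limits:
- 3×washer: volume 9, value 72
- 2×washer: volume 6, value 48
Best: $72.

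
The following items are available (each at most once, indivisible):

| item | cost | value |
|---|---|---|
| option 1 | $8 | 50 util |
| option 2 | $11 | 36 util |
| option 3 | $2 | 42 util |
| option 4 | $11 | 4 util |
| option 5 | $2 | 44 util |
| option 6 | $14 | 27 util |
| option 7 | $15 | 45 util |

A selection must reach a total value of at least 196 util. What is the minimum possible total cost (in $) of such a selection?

Subsets with value ≥ 196, sorted by total cost:
- option 1+option 2+option 3+option 5+option 6: cost 37, value 199
- option 1+option 2+option 3+option 5+option 7: cost 38, value 217
- option 1+option 3+option 5+option 6+option 7: cost 41, value 208
- option 1+option 2+option 3+option 4+option 5+option 6: cost 48, value 203
Minimum cost: 37 $.

37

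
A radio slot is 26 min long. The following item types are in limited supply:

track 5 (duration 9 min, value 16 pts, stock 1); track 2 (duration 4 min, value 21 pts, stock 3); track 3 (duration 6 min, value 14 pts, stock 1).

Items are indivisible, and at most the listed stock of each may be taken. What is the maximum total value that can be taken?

Top feasible selections:
- 1×track 5 + 3×track 2: duration 21, value 79
- 3×track 2 + 1×track 3: duration 18, value 77
- 1×track 5 + 2×track 2 + 1×track 3: duration 23, value 72
- 3×track 2: duration 12, value 63
Best: 79 pts.

79 pts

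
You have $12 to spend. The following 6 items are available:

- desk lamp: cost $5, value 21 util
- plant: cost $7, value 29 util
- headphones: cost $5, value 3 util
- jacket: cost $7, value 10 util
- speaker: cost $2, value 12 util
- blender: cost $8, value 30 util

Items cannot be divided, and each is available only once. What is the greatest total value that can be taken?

50 util

Check high-value combinations within $12:
- desk lamp+plant: cost 5+7=12, value 21+29=50
- speaker+blender: cost 2+8=10, value 12+30=42
- plant+speaker: cost 7+2=9, value 29+12=41
- desk lamp+headphones+speaker: cost 5+5+2=12, value 21+3+12=36
Best: 50 util.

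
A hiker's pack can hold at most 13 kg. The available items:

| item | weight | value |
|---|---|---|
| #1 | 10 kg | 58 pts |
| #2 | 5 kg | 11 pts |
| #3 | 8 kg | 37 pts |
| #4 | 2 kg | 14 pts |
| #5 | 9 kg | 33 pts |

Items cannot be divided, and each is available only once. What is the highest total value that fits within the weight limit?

72 pts

Check high-value combinations within 13 kg:
- #1+#4: weight 10+2=12, value 58+14=72
- #1: weight 10, value 58
- #3+#4: weight 8+2=10, value 37+14=51
Best: 72 pts.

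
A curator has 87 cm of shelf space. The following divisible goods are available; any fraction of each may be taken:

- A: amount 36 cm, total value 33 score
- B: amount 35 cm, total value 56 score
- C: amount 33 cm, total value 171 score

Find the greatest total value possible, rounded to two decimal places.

Take in order of value per unit:
- C (171/33 per unit): all 33 → value 171, running total 171.00
- B (56/35 per unit): all 35 → value 56, running total 227.00
- A (33/36 per unit): 19 of 36 → value 19×33/36 = 17.4167, running total 244.42
Total 244.42.

244.42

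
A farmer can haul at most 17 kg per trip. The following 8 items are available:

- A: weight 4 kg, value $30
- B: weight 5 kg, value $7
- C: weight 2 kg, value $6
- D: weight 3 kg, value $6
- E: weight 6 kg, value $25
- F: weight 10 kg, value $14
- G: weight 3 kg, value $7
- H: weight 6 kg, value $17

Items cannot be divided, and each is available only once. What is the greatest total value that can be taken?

Check high-value combinations within 17 kg:
- A+E+H: weight 4+6+6=16, value 30+25+17=72
- A+C+E+G: weight 4+2+6+3=15, value 30+6+25+7=68
- A+D+E+G: weight 4+3+6+3=16, value 30+6+25+7=68
Best: $72.

$72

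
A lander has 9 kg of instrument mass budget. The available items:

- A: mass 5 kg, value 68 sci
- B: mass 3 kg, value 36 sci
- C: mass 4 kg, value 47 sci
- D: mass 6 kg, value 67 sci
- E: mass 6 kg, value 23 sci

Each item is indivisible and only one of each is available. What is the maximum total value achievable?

Check high-value combinations within 9 kg:
- A+C: mass 5+4=9, value 68+47=115
- A+B: mass 5+3=8, value 68+36=104
- B+D: mass 3+6=9, value 36+67=103
- B+C: mass 3+4=7, value 36+47=83
- A: mass 5, value 68
Best: 115 sci.

115 sci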